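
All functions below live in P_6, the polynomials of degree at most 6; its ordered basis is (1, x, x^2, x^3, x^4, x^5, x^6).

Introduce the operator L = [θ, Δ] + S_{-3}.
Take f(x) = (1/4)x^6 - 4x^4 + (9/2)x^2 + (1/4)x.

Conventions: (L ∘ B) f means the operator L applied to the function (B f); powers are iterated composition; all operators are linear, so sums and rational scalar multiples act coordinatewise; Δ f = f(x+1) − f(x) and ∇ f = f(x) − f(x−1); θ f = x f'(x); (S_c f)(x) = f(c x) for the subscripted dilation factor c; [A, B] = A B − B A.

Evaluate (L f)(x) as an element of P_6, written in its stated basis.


the image equals g(x) = (729/4)x^6 - (3/2)x^5 - (663/2)x^4 + x^3 + (147/2)x^2 + (123/4)x + 21/4

Δ f = (3/2)x^5 + (15/4)x^4 - 11x^3 - (81/4)x^2 - (11/2)x + 1
θ Δ f = (15/2)x^5 + 15x^4 - 33x^3 - (81/2)x^2 - (11/2)x
θ f = (3/2)x^6 - 16x^4 + 9x^2 + (1/4)x
Δ θ f = 9x^5 + (45/2)x^4 - 34x^3 - (147/2)x^2 - 37x - 21/4
[θ, Δ] f = -(3/2)x^5 - (15/2)x^4 + x^3 + 33x^2 + (63/2)x + 21/4
S_{-3} f = (729/4)x^6 - 324x^4 + (81/2)x^2 - (3/4)x
([θ, Δ] + S_{-3}) f = (729/4)x^6 - (3/2)x^5 - (663/2)x^4 + x^3 + (147/2)x^2 + (123/4)x + 21/4


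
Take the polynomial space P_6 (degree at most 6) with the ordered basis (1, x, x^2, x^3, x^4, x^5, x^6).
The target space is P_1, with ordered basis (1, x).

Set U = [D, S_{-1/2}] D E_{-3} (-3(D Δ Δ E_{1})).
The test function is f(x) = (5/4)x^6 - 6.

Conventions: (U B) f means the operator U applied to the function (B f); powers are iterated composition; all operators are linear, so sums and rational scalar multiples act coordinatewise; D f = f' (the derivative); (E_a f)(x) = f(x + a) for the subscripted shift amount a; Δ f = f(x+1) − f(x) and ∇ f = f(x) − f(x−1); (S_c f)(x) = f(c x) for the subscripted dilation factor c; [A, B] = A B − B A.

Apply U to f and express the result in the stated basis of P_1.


the result is g(x) = -2025x - 4050

E_{1} f = (5/4)x^6 + (15/2)x^5 + (75/4)x^4 + 25x^3 + (75/4)x^2 + (15/2)x - 19/4
Δ E_{1} f = (15/2)x^5 + (225/4)x^4 + 175x^3 + (1125/4)x^2 + (465/2)x + 315/4
Δ Δ E_{1} f = (75/2)x^4 + 300x^3 + (1875/2)x^2 + 1350x + 1505/2
D (Δ Δ E_{1}) f = 150x^3 + 900x^2 + 1875x + 1350
(-3(D Δ Δ E_{1})) f = -450x^3 - 2700x^2 - 5625x - 4050
E_{-3} (-3(D Δ Δ E_{1})) f = -450x^3 + 1350x^2 - 1575x + 675
D E_{-3} (-3(D Δ Δ E_{1})) f = -1350x^2 + 2700x - 1575
S_{-1/2} (D E_{-3}) (-3(D Δ Δ E_{1})) f = -(675/2)x^2 - 1350x - 1575
D S_{-1/2} (D E_{-3}) (-3(D Δ Δ E_{1})) f = -675x - 1350
D (D E_{-3}) (-3(D Δ Δ E_{1})) f = -2700x + 2700
S_{-1/2} D (D E_{-3}) (-3(D Δ Δ E_{1})) f = 1350x + 2700
[D, S_{-1/2}] (D E_{-3}) (-3(D Δ Δ E_{1})) f = -2025x - 4050


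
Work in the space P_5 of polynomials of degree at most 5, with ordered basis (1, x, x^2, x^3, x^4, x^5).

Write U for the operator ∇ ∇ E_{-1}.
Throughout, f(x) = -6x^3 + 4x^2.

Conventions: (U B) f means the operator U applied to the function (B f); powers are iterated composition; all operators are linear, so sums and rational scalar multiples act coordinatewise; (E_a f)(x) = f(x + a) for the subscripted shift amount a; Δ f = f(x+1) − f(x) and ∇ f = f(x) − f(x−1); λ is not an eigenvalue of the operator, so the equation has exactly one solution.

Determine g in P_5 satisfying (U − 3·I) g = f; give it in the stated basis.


g(x) = 2x^3 - (4/3)x^2 + 4x - 80/9

write g with unknown coordinates in the stated basis and equate coefficients in (U − 3·I) g = f
solving from the highest basis element down gives g = 2x^3 - (4/3)x^2 + 4x - 80/9
check: U g = 12x - 80/3
so U g − 3·g = -6x^3 + 4x^2 = f ✓


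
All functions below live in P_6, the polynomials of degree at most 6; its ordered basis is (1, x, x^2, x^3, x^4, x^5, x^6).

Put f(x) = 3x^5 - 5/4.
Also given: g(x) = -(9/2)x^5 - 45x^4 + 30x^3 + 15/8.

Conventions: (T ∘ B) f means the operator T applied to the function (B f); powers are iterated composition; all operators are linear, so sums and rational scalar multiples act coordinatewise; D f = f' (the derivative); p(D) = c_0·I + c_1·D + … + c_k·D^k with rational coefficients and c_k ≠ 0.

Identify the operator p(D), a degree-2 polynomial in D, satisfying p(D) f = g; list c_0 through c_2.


D^0 f = 3x^5 - 5/4
D^1 f = 15x^4
D^2 f = 60x^3
matching coefficients of g against c_0 f + c_1 Df + … from the top degree down determines the c_i
solution: c_0 = -3/2, c_1 = -3, c_2 = 1/2

c_0 = -3/2, c_1 = -3, c_2 = 1/2


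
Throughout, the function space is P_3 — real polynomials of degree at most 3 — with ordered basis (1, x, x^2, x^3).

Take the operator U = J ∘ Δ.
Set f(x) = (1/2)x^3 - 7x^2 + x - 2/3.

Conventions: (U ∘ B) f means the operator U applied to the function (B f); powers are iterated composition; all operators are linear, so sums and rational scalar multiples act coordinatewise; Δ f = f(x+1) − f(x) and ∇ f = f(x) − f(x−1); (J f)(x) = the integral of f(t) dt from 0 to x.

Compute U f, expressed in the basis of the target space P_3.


Δ f = (3/2)x^2 - (25/2)x - 11/2
J Δ f = (1/2)x^3 - (25/4)x^2 - (11/2)x

g(x) = (1/2)x^3 - (25/4)x^2 - (11/2)x


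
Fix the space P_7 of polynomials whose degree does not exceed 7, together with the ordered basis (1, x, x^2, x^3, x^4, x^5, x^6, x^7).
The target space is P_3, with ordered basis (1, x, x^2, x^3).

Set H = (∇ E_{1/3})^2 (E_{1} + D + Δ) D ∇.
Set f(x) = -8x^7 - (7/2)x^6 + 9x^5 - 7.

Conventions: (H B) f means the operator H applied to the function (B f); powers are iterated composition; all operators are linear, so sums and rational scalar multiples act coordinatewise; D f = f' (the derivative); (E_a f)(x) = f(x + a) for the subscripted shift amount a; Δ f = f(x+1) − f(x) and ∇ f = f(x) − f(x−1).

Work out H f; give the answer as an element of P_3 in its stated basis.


∇ f = -56x^6 + 147x^5 - (365/2)x^4 + 120x^3 - (51/2)x^2 - 10x + 9/2
D ∇ f = -336x^5 + 735x^4 - 730x^3 + 360x^2 - 51x - 10
E_{1} (D ∇) f = -336x^5 - 945x^4 - 1150x^3 - 780x^2 - 261x - 32
D (D ∇) f = -1680x^4 + 2940x^3 - 2190x^2 + 720x - 51
Δ (D ∇) f = -1680x^4 - 420x^3 - 1140x^2 - 210x - 22
(E_{1} + D + Δ) (D ∇) f = -336x^5 - 4305x^4 + 1370x^3 - 4110x^2 + 249x - 105
E_{1/3} ((E_{1} + D + Δ) D ∇) f = -336x^5 - 4865x^4 - (14230/3)x^3 - (51610/9)x^2 - (72707/27)x - 39079/81
∇ E_{1/3} ((E_{1} + D + Δ) D ∇) f = -1680x^4 - 16100x^3 + 11600x^2 - (135170/9)x + 76336/27
E_{1/3} (∇ E_{1/3}) ((E_{1} + D + Δ) D ∇) f = -1680x^4 - 18340x^3 - 5620x^2 - (116110/9)x - 40694/27
∇ E_{1/3} (∇ E_{1/3}) ((E_{1} + D + Δ) D ∇) f = -6720x^3 - 44940x^2 + 37060x - 215470/9

g(x) = -6720x^3 - 44940x^2 + 37060x - 215470/9


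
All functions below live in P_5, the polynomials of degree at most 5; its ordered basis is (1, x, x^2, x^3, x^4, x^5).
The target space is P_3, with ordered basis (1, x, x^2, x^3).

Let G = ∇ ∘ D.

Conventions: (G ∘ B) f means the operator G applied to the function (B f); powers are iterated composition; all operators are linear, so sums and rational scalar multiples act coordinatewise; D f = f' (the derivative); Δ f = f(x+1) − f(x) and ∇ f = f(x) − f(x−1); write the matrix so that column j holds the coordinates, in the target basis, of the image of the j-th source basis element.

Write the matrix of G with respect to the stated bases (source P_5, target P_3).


the matrix is [[0, 0, 2, -3, 4, -5]; [0, 0, 0, 6, -12, 20]; [0, 0, 0, 0, 12, -30]; [0, 0, 0, 0, 0, 20]] (rows listed top to bottom)

image of 1: 0
image of x: 0
image of x^2: 2
image of x^3: 6x - 3
image of x^4: 12x^2 - 12x + 4
image of x^5: 20x^3 - 30x^2 + 20x - 5
each image's coordinates form column j of the matrix


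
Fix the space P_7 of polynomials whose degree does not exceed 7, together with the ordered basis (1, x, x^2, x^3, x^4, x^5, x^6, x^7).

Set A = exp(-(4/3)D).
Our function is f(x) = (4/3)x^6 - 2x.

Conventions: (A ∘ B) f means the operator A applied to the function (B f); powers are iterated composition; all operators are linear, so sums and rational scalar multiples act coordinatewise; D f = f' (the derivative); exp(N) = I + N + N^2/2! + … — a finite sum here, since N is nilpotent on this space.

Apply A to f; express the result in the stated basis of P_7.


order-1 term: -(32/3)x^5 + 8/3
order-2 term: (320/9)x^4
order-3 term: -(5120/81)x^3
order-4 term: (5120/81)x^2
order-5 term: -(8192/243)x
order-6 term: 16384/2187
the series for exp(-(4/3)D) f terminates at order 6
exp(-(4/3)D) f = (4/3)x^6 - (32/3)x^5 + (320/9)x^4 - (5120/81)x^3 + (5120/81)x^2 - (8678/243)x + 22216/2187

the image equals g(x) = (4/3)x^6 - (32/3)x^5 + (320/9)x^4 - (5120/81)x^3 + (5120/81)x^2 - (8678/243)x + 22216/2187


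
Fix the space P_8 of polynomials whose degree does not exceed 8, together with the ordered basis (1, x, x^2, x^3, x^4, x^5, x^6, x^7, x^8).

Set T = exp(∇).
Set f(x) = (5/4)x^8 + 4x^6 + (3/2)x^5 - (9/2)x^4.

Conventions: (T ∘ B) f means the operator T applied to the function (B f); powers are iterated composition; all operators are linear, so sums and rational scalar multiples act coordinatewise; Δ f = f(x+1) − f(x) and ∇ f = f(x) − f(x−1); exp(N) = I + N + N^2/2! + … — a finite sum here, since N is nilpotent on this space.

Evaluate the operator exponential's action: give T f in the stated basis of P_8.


g(x) = (5/4)x^8 + 10x^7 + 4x^6 - (89/2)x^5 + (181/2)x^4 + 42x^3 - 270x^2 + (327/2)x + 25

order-1 term: 10x^7 - 35x^6 + 94x^5 - 140x^4 + 117x^3 - 53x^2 + (17/2)x + 3/4
order-2 term: 35x^6 - 210x^5 + (1345/2)x^4 - 1275x^3 + 1433x^2 - (1767/2)x + 915/4
order-3 term: 70x^5 - 525x^4 + 1830x^3 - 3495x^2 + 3547x - 1503
order-4 term: (175/2)x^4 - 700x^3 + 2335x^2 - (7465/2)x + 9467/4
order-5 term: 70x^3 - 525x^2 + 1424x - 1371
order-6 term: 35x^2 - 210x + 673/2
order-7 term: 10x - 35
order-8 term: 5/4
the series for exp(∇) f terminates at order 8
exp(∇) f = (5/4)x^8 + 10x^7 + 4x^6 - (89/2)x^5 + (181/2)x^4 + 42x^3 - 270x^2 + (327/2)x + 25


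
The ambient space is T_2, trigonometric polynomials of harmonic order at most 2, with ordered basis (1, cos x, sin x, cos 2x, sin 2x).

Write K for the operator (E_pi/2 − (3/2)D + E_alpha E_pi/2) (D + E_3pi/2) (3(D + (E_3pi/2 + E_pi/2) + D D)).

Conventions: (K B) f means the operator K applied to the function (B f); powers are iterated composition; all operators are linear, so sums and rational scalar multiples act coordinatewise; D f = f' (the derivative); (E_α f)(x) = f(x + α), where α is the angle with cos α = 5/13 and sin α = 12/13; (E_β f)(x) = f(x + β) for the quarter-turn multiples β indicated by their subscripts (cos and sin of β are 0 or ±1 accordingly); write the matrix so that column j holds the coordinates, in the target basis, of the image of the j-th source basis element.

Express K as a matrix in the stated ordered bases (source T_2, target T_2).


image of 1: 12
image of cos x: 0
image of sin x: 0
image of cos 2x: -(26634/169)cos 2x + (1662/169)sin 2x
image of sin 2x: -(1662/169)cos 2x - (26634/169)sin 2x
each image's coordinates form column j of the matrix

the matrix is [[12, 0, 0, 0, 0]; [0, 0, 0, 0, 0]; [0, 0, 0, 0, 0]; [0, 0, 0, -26634/169, -1662/169]; [0, 0, 0, 1662/169, -26634/169]] (rows listed top to bottom)


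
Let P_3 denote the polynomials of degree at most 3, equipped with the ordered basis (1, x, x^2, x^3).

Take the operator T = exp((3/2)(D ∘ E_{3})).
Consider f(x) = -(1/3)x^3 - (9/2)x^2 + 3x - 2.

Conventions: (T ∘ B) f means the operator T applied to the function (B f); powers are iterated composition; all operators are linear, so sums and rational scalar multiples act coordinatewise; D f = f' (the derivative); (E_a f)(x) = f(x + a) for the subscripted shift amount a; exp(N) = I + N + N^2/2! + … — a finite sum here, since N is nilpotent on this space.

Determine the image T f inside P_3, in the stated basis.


the result is g(x) = -(1/3)x^3 - 6x^2 - (87/4)x - 305/4

order-1 term: -(3/2)x^2 - (45/2)x - 99/2
order-2 term: -(9/4)x - 189/8
order-3 term: -9/8
the series for exp((3/2)(D ∘ E_{3})) f terminates at order 3
exp((3/2)(D ∘ E_{3})) f = -(1/3)x^3 - 6x^2 - (87/4)x - 305/4


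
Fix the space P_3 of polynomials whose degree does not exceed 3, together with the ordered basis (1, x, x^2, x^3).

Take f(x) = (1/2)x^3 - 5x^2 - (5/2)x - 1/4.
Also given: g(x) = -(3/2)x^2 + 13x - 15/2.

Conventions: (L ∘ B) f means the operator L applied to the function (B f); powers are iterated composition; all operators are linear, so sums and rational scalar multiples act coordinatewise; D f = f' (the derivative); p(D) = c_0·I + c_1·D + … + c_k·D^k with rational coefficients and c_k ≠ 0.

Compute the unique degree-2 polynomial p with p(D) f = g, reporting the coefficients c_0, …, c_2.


p(D) = -D + D^2, i.e. c_0 = 0, c_1 = -1, c_2 = 1

D^0 f = (1/2)x^3 - 5x^2 - (5/2)x - 1/4
D^1 f = (3/2)x^2 - 10x - 5/2
D^2 f = 3x - 10
matching coefficients of g against c_0 f + c_1 Df + … from the top degree down determines the c_i
solution: c_0 = 0, c_1 = -1, c_2 = 1


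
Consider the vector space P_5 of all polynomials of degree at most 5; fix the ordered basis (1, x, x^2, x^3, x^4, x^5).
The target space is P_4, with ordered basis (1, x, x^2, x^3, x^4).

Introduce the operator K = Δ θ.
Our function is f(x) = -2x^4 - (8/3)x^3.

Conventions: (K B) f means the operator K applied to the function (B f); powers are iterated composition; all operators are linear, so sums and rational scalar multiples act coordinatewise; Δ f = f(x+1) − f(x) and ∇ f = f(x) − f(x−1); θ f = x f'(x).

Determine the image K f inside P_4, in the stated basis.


θ f = -8x^4 - 8x^3
Δ θ f = -32x^3 - 72x^2 - 56x - 16

g(x) = -32x^3 - 72x^2 - 56x - 16


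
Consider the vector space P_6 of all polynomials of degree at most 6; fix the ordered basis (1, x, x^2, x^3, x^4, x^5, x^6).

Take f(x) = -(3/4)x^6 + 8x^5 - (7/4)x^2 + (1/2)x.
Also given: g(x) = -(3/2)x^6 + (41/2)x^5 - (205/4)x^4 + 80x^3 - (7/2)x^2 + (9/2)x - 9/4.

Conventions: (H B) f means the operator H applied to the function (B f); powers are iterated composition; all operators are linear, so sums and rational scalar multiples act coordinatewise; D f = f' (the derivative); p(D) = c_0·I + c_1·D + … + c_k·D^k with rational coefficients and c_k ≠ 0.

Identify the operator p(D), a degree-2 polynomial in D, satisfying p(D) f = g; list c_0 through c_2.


c_0 = 2, c_1 = -1, c_2 = 1/2

D^0 f = -(3/4)x^6 + 8x^5 - (7/4)x^2 + (1/2)x
D^1 f = -(9/2)x^5 + 40x^4 - (7/2)x + 1/2
D^2 f = -(45/2)x^4 + 160x^3 - 7/2
matching coefficients of g against c_0 f + c_1 Df + … from the top degree down determines the c_i
solution: c_0 = 2, c_1 = -1, c_2 = 1/2


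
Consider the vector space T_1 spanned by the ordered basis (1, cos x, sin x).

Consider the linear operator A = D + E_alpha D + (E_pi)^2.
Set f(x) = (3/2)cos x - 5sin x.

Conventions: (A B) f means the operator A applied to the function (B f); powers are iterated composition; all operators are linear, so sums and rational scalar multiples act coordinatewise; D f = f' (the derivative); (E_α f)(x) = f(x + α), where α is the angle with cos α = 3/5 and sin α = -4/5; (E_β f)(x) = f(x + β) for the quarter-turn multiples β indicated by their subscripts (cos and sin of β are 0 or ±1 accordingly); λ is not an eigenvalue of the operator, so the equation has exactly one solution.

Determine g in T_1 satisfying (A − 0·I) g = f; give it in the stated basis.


the result is g(x) = (107/58)cos x - (33/29)sin x

write g with unknown coordinates in the stated basis and equate coefficients in (A − 0·I) g = f
solving from the highest basis element down gives g = (107/58)cos x - (33/29)sin x
check: A g = (3/2)cos x - 5sin x
so A g − 0·g = (3/2)cos x - 5sin x = f ✓


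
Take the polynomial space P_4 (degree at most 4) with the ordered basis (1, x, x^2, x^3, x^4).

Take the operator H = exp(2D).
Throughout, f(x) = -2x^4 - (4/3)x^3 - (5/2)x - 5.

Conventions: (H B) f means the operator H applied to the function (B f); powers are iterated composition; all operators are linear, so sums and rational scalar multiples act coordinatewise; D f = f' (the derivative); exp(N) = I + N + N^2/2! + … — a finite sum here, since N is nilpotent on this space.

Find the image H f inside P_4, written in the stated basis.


order-1 term: -16x^3 - 8x^2 - 5
order-2 term: -48x^2 - 16x
order-3 term: -64x - 32/3
order-4 term: -32
the series for exp(2D) f terminates at order 4
exp(2D) f = -2x^4 - (52/3)x^3 - 56x^2 - (165/2)x - 158/3

the result is g(x) = -2x^4 - (52/3)x^3 - 56x^2 - (165/2)x - 158/3


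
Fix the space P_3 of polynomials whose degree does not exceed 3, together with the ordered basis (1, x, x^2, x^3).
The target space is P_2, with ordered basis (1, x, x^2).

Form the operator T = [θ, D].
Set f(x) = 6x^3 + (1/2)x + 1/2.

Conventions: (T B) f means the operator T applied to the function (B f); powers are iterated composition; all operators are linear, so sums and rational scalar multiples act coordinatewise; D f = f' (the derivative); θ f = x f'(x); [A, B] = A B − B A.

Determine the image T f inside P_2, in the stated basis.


D f = 18x^2 + 1/2
θ D f = 36x^2
θ f = 18x^3 + (1/2)x
D θ f = 54x^2 + 1/2
[θ, D] f = -18x^2 - 1/2

the result is g(x) = -18x^2 - 1/2


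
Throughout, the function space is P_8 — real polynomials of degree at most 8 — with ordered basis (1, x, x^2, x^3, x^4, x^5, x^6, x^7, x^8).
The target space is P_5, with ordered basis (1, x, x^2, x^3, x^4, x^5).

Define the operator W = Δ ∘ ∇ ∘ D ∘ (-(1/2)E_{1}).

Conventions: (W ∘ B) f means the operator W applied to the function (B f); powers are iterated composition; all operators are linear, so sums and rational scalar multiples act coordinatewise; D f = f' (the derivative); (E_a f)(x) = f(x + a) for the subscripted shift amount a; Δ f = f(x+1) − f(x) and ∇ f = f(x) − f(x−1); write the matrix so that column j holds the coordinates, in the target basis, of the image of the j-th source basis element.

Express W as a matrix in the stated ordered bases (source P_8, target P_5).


image of 1: 0
image of x: 0
image of x^2: 0
image of x^3: -3
image of x^4: -12x - 12
image of x^5: -30x^2 - 60x - 35
image of x^6: -60x^3 - 180x^2 - 210x - 90
image of x^7: -105x^4 - 420x^3 - 735x^2 - 630x - 217
image of x^8: -168x^5 - 840x^4 - 1960x^3 - 2520x^2 - 1736x - 504
each image's coordinates form column j of the matrix

the matrix is [[0, 0, 0, -3, -12, -35, -90, -217, -504]; [0, 0, 0, 0, -12, -60, -210, -630, -1736]; [0, 0, 0, 0, 0, -30, -180, -735, -2520]; [0, 0, 0, 0, 0, 0, -60, -420, -1960]; [0, 0, 0, 0, 0, 0, 0, -105, -840]; [0, 0, 0, 0, 0, 0, 0, 0, -168]] (rows listed top to bottom)


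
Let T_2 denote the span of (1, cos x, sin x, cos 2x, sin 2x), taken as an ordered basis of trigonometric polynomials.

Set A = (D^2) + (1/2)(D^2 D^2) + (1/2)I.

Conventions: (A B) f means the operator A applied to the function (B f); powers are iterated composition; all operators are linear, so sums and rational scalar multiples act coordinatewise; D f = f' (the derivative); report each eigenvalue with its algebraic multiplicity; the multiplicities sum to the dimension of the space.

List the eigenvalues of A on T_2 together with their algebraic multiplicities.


λ = 0 (multiplicity 2), λ = 1/2 (multiplicity 1), λ = 9/2 (multiplicity 2)

image of 1: 1/2
image of cos x: 0
image of sin x: 0
image of cos 2x: (9/2)cos 2x
image of sin 2x: (9/2)sin 2x
the matrix is diagonal; its diagonal is (1/2, 0, 0, 9/2, 9/2)
for a triangular matrix the eigenvalues are the diagonal entries, with algebraic multiplicity their repetition count


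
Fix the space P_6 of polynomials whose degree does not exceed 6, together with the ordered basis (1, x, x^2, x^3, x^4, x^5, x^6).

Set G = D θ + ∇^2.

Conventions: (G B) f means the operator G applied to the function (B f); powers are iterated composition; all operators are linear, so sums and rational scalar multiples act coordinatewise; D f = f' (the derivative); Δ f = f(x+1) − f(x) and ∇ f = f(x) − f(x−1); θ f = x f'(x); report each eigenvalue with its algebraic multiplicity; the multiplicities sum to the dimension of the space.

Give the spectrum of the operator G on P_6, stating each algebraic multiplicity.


image of 1: 0
image of x: 1
image of x^2: 4x + 2
image of x^3: 9x^2 + 6x - 6
image of x^4: 16x^3 + 12x^2 - 24x + 14
image of x^5: 25x^4 + 20x^3 - 60x^2 + 70x - 30
image of x^6: 36x^5 + 30x^4 - 120x^3 + 210x^2 - 180x + 62
the matrix is upper triangular; its diagonal is (0, 0, 0, 0, 0, 0, 0)
for a triangular matrix the eigenvalues are the diagonal entries, with algebraic multiplicity their repetition count

λ = 0 (multiplicity 7)


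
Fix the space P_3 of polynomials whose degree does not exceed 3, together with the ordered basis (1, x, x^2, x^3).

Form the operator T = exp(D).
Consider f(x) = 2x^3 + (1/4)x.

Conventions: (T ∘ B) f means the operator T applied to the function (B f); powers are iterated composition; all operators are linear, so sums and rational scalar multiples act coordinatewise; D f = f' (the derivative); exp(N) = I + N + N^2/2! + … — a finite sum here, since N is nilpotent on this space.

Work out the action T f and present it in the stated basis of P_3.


the result is g(x) = 2x^3 + 6x^2 + (25/4)x + 9/4

order-1 term: 6x^2 + 1/4
order-2 term: 6x
order-3 term: 2
the series for exp(D) f terminates at order 3
exp(D) f = 2x^3 + 6x^2 + (25/4)x + 9/4


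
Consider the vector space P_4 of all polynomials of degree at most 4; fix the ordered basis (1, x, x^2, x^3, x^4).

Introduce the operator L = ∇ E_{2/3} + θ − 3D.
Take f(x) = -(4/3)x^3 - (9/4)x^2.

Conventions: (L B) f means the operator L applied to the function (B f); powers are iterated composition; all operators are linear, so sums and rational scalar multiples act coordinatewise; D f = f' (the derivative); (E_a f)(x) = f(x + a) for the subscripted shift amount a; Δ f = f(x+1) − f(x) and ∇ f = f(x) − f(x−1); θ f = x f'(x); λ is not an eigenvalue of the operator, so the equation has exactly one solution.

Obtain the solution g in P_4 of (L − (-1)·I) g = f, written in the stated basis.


the image equals g(x) = -(1/3)x^3 - (17/12)x^2 - (8/3)x - 19/4

write g with unknown coordinates in the stated basis and equate coefficients in (L − (-1)·I) g = f
solving from the highest basis element down gives g = -(1/3)x^3 - (17/12)x^2 - (8/3)x - 19/4
check: L g = -x^3 - (5/6)x^2 + (8/3)x + 19/4
so L g − (-1)·g = -(4/3)x^3 - (9/4)x^2 = f ✓


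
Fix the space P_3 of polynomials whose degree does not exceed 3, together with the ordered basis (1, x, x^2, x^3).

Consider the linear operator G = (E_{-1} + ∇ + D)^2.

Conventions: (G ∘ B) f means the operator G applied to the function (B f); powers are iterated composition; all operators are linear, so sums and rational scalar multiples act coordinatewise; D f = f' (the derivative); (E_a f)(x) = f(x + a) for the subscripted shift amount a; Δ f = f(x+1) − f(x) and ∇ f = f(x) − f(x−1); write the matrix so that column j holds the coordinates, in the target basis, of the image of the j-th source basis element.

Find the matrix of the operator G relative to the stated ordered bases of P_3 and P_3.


image of 1: 1
image of x: x + 2
image of x^2: x^2 + 4x + 2
image of x^3: x^3 + 6x^2 + 6x
each image's coordinates form column j of the matrix

the matrix is [[1, 2, 2, 0]; [0, 1, 4, 6]; [0, 0, 1, 6]; [0, 0, 0, 1]] (rows listed top to bottom)


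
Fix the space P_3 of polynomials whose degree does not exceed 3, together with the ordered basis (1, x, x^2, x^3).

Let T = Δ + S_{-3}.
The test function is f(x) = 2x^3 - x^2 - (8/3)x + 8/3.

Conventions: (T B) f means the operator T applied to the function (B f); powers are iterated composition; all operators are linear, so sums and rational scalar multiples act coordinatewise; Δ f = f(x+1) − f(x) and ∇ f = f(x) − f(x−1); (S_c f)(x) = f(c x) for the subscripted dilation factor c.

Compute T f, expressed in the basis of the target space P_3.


the image equals g(x) = -54x^3 - 3x^2 + 12x + 1

Δ f = 6x^2 + 4x - 5/3
S_{-3} f = -54x^3 - 9x^2 + 8x + 8/3
(Δ + S_{-3}) f = -54x^3 - 3x^2 + 12x + 1


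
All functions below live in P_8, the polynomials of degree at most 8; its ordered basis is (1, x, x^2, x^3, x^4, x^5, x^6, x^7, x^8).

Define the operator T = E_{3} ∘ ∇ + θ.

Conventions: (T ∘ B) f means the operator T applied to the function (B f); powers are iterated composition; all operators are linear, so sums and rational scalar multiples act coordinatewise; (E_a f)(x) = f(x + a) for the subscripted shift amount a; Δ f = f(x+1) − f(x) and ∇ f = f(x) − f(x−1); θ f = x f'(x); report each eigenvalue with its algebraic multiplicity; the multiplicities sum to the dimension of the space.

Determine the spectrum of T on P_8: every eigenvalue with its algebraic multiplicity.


λ = 0 (multiplicity 1), λ = 1 (multiplicity 1), λ = 2 (multiplicity 1), λ = 3 (multiplicity 1), λ = 4 (multiplicity 1), λ = 5 (multiplicity 1), λ = 6 (multiplicity 1), λ = 7 (multiplicity 1), λ = 8 (multiplicity 1)

image of 1: 0
image of x: x + 1
image of x^2: 2x^2 + 2x + 5
image of x^3: 3x^3 + 3x^2 + 15x + 19
image of x^4: 4x^4 + 4x^3 + 30x^2 + 76x + 65
image of x^5: 5x^5 + 5x^4 + 50x^3 + 190x^2 + 325x + 211
image of x^6: 6x^6 + 6x^5 + 75x^4 + 380x^3 + 975x^2 + 1266x + 665
image of x^7: 7x^7 + 7x^6 + 105x^5 + 665x^4 + 2275x^3 + 4431x^2 + 4655x + 2059
image of x^8: 8x^8 + 8x^7 + 140x^6 + 1064x^5 + 4550x^4 + 11816x^3 + 18620x^2 + 16472x + 6305
the matrix is upper triangular; its diagonal is (0, 1, 2, 3, 4, 5, 6, 7, 8)
for a triangular matrix the eigenvalues are the diagonal entries, with algebraic multiplicity their repetition count


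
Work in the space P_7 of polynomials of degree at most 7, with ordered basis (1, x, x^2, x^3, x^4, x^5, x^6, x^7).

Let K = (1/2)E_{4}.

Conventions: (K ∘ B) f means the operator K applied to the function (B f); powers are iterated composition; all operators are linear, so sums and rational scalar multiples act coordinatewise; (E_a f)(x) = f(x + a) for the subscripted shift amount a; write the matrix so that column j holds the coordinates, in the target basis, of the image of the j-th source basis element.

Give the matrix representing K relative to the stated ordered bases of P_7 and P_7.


image of 1: 1/2
image of x: (1/2)x + 2
image of x^2: (1/2)x^2 + 4x + 8
image of x^3: (1/2)x^3 + 6x^2 + 24x + 32
image of x^4: (1/2)x^4 + 8x^3 + 48x^2 + 128x + 128
image of x^5: (1/2)x^5 + 10x^4 + 80x^3 + 320x^2 + 640x + 512
image of x^6: (1/2)x^6 + 12x^5 + 120x^4 + 640x^3 + 1920x^2 + 3072x + 2048
image of x^7: (1/2)x^7 + 14x^6 + 168x^5 + 1120x^4 + 4480x^3 + 10752x^2 + 14336x + 8192
each image's coordinates form column j of the matrix

the matrix is [[1/2, 2, 8, 32, 128, 512, 2048, 8192]; [0, 1/2, 4, 24, 128, 640, 3072, 14336]; [0, 0, 1/2, 6, 48, 320, 1920, 10752]; [0, 0, 0, 1/2, 8, 80, 640, 4480]; [0, 0, 0, 0, 1/2, 10, 120, 1120]; [0, 0, 0, 0, 0, 1/2, 12, 168]; [0, 0, 0, 0, 0, 0, 1/2, 14]; [0, 0, 0, 0, 0, 0, 0, 1/2]] (rows listed top to bottom)


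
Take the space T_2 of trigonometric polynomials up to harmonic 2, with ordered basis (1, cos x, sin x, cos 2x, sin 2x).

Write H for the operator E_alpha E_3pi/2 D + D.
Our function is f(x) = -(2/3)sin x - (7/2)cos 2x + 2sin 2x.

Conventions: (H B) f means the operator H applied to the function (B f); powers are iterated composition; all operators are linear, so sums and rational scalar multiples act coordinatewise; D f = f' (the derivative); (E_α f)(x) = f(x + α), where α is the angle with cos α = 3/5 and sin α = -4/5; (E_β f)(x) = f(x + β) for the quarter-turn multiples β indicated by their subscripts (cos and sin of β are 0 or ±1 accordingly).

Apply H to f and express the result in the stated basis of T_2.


the image equals g(x) = -(2/15)cos x - (2/5)sin x + (296/25)cos 2x + (128/25)sin 2x

D f = -(2/3)cos x + 4cos 2x + 7sin 2x
E_3pi/2 D f = -(2/3)sin x - 4cos 2x - 7sin 2x
E_alpha E_3pi/2 D f = (8/15)cos x - (2/5)sin x + (196/25)cos 2x - (47/25)sin 2x
D f = -(2/3)cos x + 4cos 2x + 7sin 2x
(E_alpha E_3pi/2 D + D) f = -(2/15)cos x - (2/5)sin x + (296/25)cos 2x + (128/25)sin 2x


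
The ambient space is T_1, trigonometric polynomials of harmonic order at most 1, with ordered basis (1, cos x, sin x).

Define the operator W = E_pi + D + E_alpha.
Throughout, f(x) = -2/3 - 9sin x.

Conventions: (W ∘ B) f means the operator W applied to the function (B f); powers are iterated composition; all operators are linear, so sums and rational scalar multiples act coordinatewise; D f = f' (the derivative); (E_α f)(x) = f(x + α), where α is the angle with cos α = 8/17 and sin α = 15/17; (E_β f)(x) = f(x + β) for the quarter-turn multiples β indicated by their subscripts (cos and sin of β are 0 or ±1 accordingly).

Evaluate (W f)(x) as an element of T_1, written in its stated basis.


the image equals g(x) = -4/3 - (288/17)cos x + (81/17)sin x

E_pi f = -2/3 + 9sin x
D f = -9cos x
E_alpha f = -2/3 - (135/17)cos x - (72/17)sin x
(E_pi + D + E_alpha) f = -4/3 - (288/17)cos x + (81/17)sin x


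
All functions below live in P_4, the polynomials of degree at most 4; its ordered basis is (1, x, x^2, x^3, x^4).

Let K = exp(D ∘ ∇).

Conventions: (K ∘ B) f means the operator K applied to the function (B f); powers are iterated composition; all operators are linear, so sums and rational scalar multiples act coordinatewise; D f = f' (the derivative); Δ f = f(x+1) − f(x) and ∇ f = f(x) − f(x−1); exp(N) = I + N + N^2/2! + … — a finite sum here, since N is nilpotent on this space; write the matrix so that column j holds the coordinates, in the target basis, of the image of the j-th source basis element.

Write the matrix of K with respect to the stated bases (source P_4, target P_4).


the matrix is [[1, 0, 2, -3, 16]; [0, 1, 0, 6, -12]; [0, 0, 1, 0, 12]; [0, 0, 0, 1, 0]; [0, 0, 0, 0, 1]] (rows listed top to bottom)

image of 1: 1
image of x: x
image of x^2: x^2 + 2
image of x^3: x^3 + 6x - 3
image of x^4: x^4 + 12x^2 - 12x + 16
each image's coordinates form column j of the matrix


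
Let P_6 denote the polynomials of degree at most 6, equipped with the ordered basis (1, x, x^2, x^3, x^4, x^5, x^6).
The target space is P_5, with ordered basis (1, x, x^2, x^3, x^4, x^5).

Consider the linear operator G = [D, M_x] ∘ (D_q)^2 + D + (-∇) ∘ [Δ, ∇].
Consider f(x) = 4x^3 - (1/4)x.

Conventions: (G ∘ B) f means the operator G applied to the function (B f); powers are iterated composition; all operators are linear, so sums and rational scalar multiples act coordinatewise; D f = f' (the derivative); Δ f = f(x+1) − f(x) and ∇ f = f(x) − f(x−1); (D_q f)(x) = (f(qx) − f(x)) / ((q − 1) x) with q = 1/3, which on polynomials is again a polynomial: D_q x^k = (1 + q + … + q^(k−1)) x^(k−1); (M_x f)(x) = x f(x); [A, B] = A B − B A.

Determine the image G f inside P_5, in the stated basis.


D_q f = (52/9)x^2 - 1/4
D_q D_q f = (208/27)x
M_x (D_q)^2 f = (208/27)x^2
D M_x (D_q)^2 f = (416/27)x
D (D_q)^2 f = 208/27
M_x D (D_q)^2 f = (208/27)x
[D, M_x] (D_q)^2 f = (208/27)x
D f = 12x^2 - 1/4
∇ f = 12x^2 - 12x + 15/4
Δ ∇ f = 24x
Δ f = 12x^2 + 12x + 15/4
∇ Δ f = 24x
[Δ, ∇] f = 0
∇ [Δ, ∇] f = 0
(-∇) [Δ, ∇] f = 0
([D, M_x] ∘ (D_q)^2 + D + (-∇) ∘ [Δ, ∇]) f = 12x^2 + (208/27)x - 1/4

the result is g(x) = 12x^2 + (208/27)x - 1/4


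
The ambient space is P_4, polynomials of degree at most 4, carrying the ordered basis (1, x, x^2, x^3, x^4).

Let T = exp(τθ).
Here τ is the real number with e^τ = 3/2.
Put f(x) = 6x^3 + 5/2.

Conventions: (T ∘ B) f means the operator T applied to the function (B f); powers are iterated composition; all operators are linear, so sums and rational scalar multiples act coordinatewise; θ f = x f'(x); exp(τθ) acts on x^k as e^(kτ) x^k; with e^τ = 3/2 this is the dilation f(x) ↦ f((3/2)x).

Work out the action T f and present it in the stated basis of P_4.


exp(τθ) x^k = e^(kτ) x^k; with e^τ = 3/2 this sends x^k to (3/2)^k x^k
x^3 ↦ 27/8 x^3
applying this coordinatewise to f: exp(τθ) f = (81/4)x^3 + 5/2

g(x) = (81/4)x^3 + 5/2


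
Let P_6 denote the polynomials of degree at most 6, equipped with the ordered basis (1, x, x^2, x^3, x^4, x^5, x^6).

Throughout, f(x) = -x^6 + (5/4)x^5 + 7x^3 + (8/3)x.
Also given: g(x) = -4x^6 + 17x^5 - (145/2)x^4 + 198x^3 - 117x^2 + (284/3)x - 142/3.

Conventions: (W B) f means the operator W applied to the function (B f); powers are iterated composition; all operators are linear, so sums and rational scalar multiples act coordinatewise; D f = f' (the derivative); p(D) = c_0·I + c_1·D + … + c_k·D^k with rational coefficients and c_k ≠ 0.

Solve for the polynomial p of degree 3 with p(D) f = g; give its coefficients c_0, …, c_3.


p(D) = 4·I − 2·D + 2·D^2 − D^3, i.e. c_0 = 4, c_1 = -2, c_2 = 2, c_3 = -1

D^0 f = -x^6 + (5/4)x^5 + 7x^3 + (8/3)x
D^1 f = -6x^5 + (25/4)x^4 + 21x^2 + 8/3
D^2 f = -30x^4 + 25x^3 + 42x
D^3 f = -120x^3 + 75x^2 + 42
matching coefficients of g against c_0 f + c_1 Df + … from the top degree down determines the c_i
solution: c_0 = 4, c_1 = -2, c_2 = 2, c_3 = -1


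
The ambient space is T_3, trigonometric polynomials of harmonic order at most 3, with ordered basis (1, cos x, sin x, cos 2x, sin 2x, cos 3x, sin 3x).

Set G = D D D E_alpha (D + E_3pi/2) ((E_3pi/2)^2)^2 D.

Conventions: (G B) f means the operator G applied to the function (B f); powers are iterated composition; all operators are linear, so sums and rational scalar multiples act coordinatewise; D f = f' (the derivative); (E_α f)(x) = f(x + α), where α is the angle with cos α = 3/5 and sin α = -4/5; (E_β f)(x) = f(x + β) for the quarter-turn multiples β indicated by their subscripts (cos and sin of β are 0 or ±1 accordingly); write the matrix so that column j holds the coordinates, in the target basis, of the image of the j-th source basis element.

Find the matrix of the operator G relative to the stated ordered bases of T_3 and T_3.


image of 1: 0
image of cos x: 0
image of sin x: 0
image of cos 2x: (176/5)cos 2x - (32/5)sin 2x
image of sin 2x: (32/5)cos 2x + (176/5)sin 2x
image of cos 3x: (14256/125)cos 3x + (37908/125)sin 3x
image of sin 3x: -(37908/125)cos 3x + (14256/125)sin 3x
each image's coordinates form column j of the matrix

the matrix is [[0, 0, 0, 0, 0, 0, 0]; [0, 0, 0, 0, 0, 0, 0]; [0, 0, 0, 0, 0, 0, 0]; [0, 0, 0, 176/5, 32/5, 0, 0]; [0, 0, 0, -32/5, 176/5, 0, 0]; [0, 0, 0, 0, 0, 14256/125, -37908/125]; [0, 0, 0, 0, 0, 37908/125, 14256/125]] (rows listed top to bottom)


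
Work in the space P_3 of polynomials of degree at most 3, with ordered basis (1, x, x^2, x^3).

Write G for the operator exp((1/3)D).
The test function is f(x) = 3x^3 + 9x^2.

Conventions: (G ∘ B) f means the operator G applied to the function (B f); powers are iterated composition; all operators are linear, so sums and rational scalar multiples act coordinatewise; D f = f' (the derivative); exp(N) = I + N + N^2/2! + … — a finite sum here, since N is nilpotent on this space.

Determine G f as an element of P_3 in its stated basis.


the image equals g(x) = 3x^3 + 12x^2 + 7x + 10/9

order-1 term: 3x^2 + 6x
order-2 term: x + 1
order-3 term: 1/9
the series for exp((1/3)D) f terminates at order 3
exp((1/3)D) f = 3x^3 + 12x^2 + 7x + 10/9


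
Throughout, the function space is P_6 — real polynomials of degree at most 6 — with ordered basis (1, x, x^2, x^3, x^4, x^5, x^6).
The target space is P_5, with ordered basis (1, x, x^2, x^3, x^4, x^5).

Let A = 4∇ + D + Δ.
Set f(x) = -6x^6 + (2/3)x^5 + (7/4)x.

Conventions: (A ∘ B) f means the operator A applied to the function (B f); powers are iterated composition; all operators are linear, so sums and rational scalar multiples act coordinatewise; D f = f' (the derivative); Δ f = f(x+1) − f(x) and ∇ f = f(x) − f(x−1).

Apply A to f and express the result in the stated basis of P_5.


the result is g(x) = -216x^5 + 290x^4 - 620x^3 + (910/3)x^2 - 190x + 191/6

∇ f = -36x^5 + (280/3)x^4 - (380/3)x^3 + (290/3)x^2 - (118/3)x + 101/12
(4∇) f = -144x^5 + (1120/3)x^4 - (1520/3)x^3 + (1160/3)x^2 - (472/3)x + 101/3
D f = -36x^5 + (10/3)x^4 + 7/4
Δ f = -36x^5 - (260/3)x^4 - (340/3)x^3 - (250/3)x^2 - (98/3)x - 43/12
(4∇ + D + Δ) f = -216x^5 + 290x^4 - 620x^3 + (910/3)x^2 - 190x + 191/6


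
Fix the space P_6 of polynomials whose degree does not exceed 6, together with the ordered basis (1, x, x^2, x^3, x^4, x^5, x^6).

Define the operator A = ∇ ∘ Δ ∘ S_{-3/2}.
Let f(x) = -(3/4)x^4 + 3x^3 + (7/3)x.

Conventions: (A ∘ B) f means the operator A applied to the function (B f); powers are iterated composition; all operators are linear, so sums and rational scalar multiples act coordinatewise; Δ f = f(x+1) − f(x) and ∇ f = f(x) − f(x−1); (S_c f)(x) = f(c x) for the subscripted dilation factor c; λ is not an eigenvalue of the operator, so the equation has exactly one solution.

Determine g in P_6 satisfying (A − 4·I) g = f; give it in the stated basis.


write g with unknown coordinates in the stated basis and equate coefficients in (A − 4·I) g = f
solving from the highest basis element down gives g = (3/16)x^4 - (3/4)x^3 + (729/256)x^2 + (617/192)x + 7533/2048
check: A g = (729/64)x^2 + (243/16)x + 7533/512
so A g − 4·g = -(3/4)x^4 + 3x^3 + (7/3)x = f ✓

the image equals g(x) = (3/16)x^4 - (3/4)x^3 + (729/256)x^2 + (617/192)x + 7533/2048


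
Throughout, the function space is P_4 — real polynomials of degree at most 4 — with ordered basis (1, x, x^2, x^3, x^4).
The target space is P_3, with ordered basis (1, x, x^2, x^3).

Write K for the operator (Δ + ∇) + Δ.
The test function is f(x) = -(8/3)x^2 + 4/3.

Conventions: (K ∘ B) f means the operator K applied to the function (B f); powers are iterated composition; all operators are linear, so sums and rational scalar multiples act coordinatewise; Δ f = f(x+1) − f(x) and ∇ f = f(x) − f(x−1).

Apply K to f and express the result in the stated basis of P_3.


the image equals g(x) = -16x - 8/3

Δ f = -(16/3)x - 8/3
∇ f = -(16/3)x + 8/3
(Δ + ∇) f = -(32/3)x
Δ f = -(16/3)x - 8/3
((Δ + ∇) + Δ) f = -16x - 8/3


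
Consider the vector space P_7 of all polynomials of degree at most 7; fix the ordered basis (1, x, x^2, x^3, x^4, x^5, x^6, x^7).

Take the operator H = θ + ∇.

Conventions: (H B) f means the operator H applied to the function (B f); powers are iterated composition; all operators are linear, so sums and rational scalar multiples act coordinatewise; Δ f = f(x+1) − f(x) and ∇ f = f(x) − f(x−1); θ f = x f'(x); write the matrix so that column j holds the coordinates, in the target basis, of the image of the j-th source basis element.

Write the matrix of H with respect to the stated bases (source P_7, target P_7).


image of 1: 0
image of x: x + 1
image of x^2: 2x^2 + 2x - 1
image of x^3: 3x^3 + 3x^2 - 3x + 1
image of x^4: 4x^4 + 4x^3 - 6x^2 + 4x - 1
image of x^5: 5x^5 + 5x^4 - 10x^3 + 10x^2 - 5x + 1
image of x^6: 6x^6 + 6x^5 - 15x^4 + 20x^3 - 15x^2 + 6x - 1
image of x^7: 7x^7 + 7x^6 - 21x^5 + 35x^4 - 35x^3 + 21x^2 - 7x + 1
each image's coordinates form column j of the matrix

the matrix is [[0, 1, -1, 1, -1, 1, -1, 1]; [0, 1, 2, -3, 4, -5, 6, -7]; [0, 0, 2, 3, -6, 10, -15, 21]; [0, 0, 0, 3, 4, -10, 20, -35]; [0, 0, 0, 0, 4, 5, -15, 35]; [0, 0, 0, 0, 0, 5, 6, -21]; [0, 0, 0, 0, 0, 0, 6, 7]; [0, 0, 0, 0, 0, 0, 0, 7]] (rows listed top to bottom)


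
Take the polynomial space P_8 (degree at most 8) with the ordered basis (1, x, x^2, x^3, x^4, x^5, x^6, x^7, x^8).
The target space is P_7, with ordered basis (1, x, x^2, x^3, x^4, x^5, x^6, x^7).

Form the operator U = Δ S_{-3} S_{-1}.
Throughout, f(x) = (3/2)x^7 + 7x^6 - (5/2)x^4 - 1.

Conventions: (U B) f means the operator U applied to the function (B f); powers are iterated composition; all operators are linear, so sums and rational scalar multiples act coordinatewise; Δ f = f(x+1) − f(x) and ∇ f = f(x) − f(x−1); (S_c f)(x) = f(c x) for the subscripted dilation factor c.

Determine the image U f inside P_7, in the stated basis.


S_{-1} f = -(3/2)x^7 + 7x^6 - (5/2)x^4 - 1
S_{-3} S_{-1} f = (6561/2)x^7 + 5103x^6 - (405/2)x^4 - 1
Δ (S_{-3} S_{-1}) f = (45927/2)x^6 + (199017/2)x^5 + (382725/2)x^4 + (432135/2)x^3 + (288441/2)x^2 + (105543/2)x + 8181

the image equals g(x) = (45927/2)x^6 + (199017/2)x^5 + (382725/2)x^4 + (432135/2)x^3 + (288441/2)x^2 + (105543/2)x + 8181
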